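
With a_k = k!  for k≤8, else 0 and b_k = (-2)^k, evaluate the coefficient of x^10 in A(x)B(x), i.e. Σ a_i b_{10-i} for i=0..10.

This is [x^10] in the product of the two ordinary generating functions.
Σ = 1·1024 + 1·(-512) + 2·256 + 6·(-128) + 24·64 + 120·(-32) + 720·16 + 5040·(-8) + 40320·4 + 0·(-2) + 0·1 = 130432.

130432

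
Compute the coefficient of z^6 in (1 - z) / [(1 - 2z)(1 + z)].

The denominator gives the recurrence a_n = a_(n−1) + 2a_(n−2) for n ≥ 2; the numerator fixes a_0 = 1, a_1 = 0.
Iterating: 1, 0, 2, 2, 6, 10, 22, so a_6 = 22.

22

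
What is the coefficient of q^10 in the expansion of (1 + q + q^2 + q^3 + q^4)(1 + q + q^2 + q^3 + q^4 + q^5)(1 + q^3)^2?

(1 + q + q^2 + q^3 + q^4) has coefficients 1,1,1,1,1 for degrees 0…4.
(1 + q + q^2 + q^3 + q^4 + q^5) has coefficients 1,1,1,1,1,1,0,0,0,0,0 for degrees 0…10.
Finally multiplying by (1 + q^3)^2, the product of all factors after the first has coefficients 1,1,1,3,3,3,3,3,3,1,1 for degrees 0…10.
[q^10] = 1·1 + 1·1 + 1·3 + 1·3 + 1·3 = 11.

11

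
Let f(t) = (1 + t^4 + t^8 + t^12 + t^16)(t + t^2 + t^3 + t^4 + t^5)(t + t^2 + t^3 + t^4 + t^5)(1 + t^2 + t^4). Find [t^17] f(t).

18

(1 + t^4 + t^8 + t^12 + t^16) has coefficients 1,0,0,0,1,0,0,0,1,0,0,0,1,0,0,0,1 for degrees 0…16.
(t + t^2 + t^3 + t^4 + t^5) has coefficients 0,1,1,1,1,1,0,0,0,0,0,0,0,0,0,0,0,0 for degrees 0…17.
Multiplying by (t + t^2 + t^3 + t^4 + t^5) gives running coefficients 0,0,1,2,3,4,5,4,3,2,1,0,0,0,0,0,0,0 for degrees 0…17.
Finally multiplying by (1 + t^2 + t^4), the product of all factors after the first has coefficients 0,0,1,2,4,6,9,10,11,10,9,6,4,2,1,0,0,0 for degrees 0…17.
[t^17] = 1·0 + 1·2 + 1·10 + 1·6 + 1·0 = 18.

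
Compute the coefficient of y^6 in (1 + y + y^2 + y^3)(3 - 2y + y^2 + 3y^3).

3

(1 + y + y^2 + y^3) has coefficients 1,1,1,1 for degrees 0…3.
(3 - 2y + y^2 + 3y^3) has coefficients 3,-2,1,3,0,0,0 for degrees 0…6.
[y^6] = 1·0 + 1·0 + 1·0 + 1·3 = 3.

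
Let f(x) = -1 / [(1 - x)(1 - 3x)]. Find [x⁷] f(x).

Partial fractions give a closed form: a_n = (1/2)·1^n + (-3/2)·3^n.
At n = 7: a_7 = -3280.

-3280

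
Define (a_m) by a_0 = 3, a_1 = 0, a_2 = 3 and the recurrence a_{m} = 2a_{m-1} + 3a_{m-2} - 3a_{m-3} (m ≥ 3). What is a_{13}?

-16878

The ordinary generating function has denominator 1 - 2q - 3q^2 + 3q^3.
Iterating the recurrence: a_0,…,a_{13} = 3, 0, 3, -3, 3, -12, -6, -57, -96, -345, -807, -2361, -6108, -16878.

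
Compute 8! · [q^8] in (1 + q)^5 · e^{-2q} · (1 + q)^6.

The EGF product rule gives c_8 = Σ_{k_1+k_2+k_3=8} C(8; k_1,k_2,k_3) · ∏ g_i(k_i), where (1+q)^5 gives the falling factorial (5)_k; e^{-2q} gives (-2)^k; (1+q)^6 gives the falling factorial (6)_k.
g_1(k) for k = 0…8: 1, 5, 20, 60, 120, 120, 0, 0, 0.
g_2(k) for k = 0…8: 1, -2, 4, -8, 16, -32, 64, -128, 256.
g_3(k) for k = 0…8: 1, 6, 30, 120, 360, 720, 720, 0, 0.
First combine the last two factors: h(k) = Σ_j C(k,j)·g_2(j)·g_3(k−j) for k = 0…8: 1, 4, 10, 4, -56, -32, 592, -800, -5888.
c_8 = Σ_k C(8,k)·g_1(k)·h(8−k) = 1·1·(-5888) + 8·5·(-800) + 28·20·592 + 56·60·(-32) + 70·120·(-56) + 56·120·4 = −5888 − 32000 + 331520 − 107520 − 470400 + 26880 = -257408.

-257408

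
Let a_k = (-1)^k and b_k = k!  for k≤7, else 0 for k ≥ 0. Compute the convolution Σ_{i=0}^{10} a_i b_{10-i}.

-4420

This is [x^10] in the product of the two ordinary generating functions.
Σ = 1·0 − 1·0 + 1·0 − 1·5040 + 1·720 − 1·120 + 1·24 − 1·6 + 1·2 − 1·1 + 1·1 = -4420.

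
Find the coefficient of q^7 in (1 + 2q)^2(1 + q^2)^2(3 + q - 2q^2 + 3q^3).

23

(1 + 2q)^2 has coefficients 1,4,4 for degrees 0…2.
(1 + q^2)^2 has coefficients 1,0,2,0,1,0,0,0 for degrees 0…7.
Finally multiplying by (3 + q - 2q^2 + 3q^3), the product of all factors after the first has coefficients 3,1,4,5,-1,7,-2,3 for degrees 0…7.
[q^7] = 1·3 + 4·(-2) + 4·7 = 23.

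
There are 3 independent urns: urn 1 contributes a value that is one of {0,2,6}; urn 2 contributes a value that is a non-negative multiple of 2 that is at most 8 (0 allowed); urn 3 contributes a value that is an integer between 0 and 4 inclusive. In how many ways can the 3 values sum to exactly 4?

5

The generating function for the choices is (1 + x^2 + x^6)·(1 + x^2 + x^4 + x^6 + x^8)·(1 + x + x^2 + x^3 + x^4); the count is [x^4].
(1 + x^2 + x^6) has coefficients 1,0,1,0,0 for degrees 0…4.
(1 + x^2 + x^4 + x^6 + x^8) has coefficients 1,0,1,0,1 for degrees 0…4.
Finally multiplying by (1 + x + x^2 + x^3 + x^4), the product of all factors after the first has coefficients 1,1,2,2,3 for degrees 0…4.
[x^4] = 1·3 + 1·2 = 5.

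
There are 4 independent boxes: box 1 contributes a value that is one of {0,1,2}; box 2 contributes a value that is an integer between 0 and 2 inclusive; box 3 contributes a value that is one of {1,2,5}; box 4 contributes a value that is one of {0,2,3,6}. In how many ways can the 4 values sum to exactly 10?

10

The generating function for the choices is (1 + t + t²)·(1 + t + t²)·(t + t² + t⁵)·(1 + t² + t³ + t⁶); the count is [t¹⁰].
(1 + t + t²) has coefficients 1,1,1 for degrees 0…2.
(1 + t + t²) has coefficients 1,1,1,0,0,0,0,0,0,0,0 for degrees 0…10.
Multiplying by (t + t² + t⁵) gives running coefficients 0,1,2,2,1,1,1,1,0,0,0 for degrees 0…10.
Finally multiplying by (1 + t² + t³ + t⁶), the product of all factors after the first has coefficients 0,1,2,3,4,5,4,4,4,4,2 for degrees 0…10.
[t¹⁰] = 1·2 + 1·4 + 1·4 = 10.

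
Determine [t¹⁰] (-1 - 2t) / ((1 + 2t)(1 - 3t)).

-59049

Partial fractions give a closed form: a_n = (-1)·3^n.
At n = 10: a_10 = -59049.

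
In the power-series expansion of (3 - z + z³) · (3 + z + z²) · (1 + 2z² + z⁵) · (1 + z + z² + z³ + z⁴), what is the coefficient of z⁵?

(3 - z + z³) has coefficients 3,-1,0,1 for degrees 0…3.
(3 + z + z²) has coefficients 3,1,1,0,0,0 for degrees 0…5.
Multiplying by (1 + 2z² + z⁵) gives running coefficients 3,1,7,2,2,3 for degrees 0…5.
Finally multiplying by (1 + z + z² + z³ + z⁴), the product of all factors after the first has coefficients 3,4,11,13,15,15 for degrees 0…5.
[z⁵] = 3·15 − 1·15 + 1·11 = 41.

41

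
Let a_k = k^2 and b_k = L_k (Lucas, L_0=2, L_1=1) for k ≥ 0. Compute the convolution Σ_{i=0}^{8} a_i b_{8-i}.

This is [x^8] in the product of the two ordinary generating functions.
Σ = 0·47 + 1·29 + 4·18 + 9·11 + 16·7 + 25·4 + 36·3 + 49·1 + 64·2 = 697.

697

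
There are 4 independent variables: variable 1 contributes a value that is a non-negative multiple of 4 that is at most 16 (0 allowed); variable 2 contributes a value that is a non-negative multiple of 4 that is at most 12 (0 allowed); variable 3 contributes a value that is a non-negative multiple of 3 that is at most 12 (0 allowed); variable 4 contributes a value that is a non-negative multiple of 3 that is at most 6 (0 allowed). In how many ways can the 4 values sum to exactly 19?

The generating function for the choices is (1 + z⁴ + z⁸ + z¹² + z¹⁶)·(1 + z⁴ + z⁸ + z¹²)·(1 + z³ + z⁶ + z⁹ + z¹²)·(1 + z³ + z⁶); the count is [z¹⁹].
(1 + z⁴ + z⁸ + z¹² + z¹⁶) has coefficients 1,0,0,0,1,0,0,0,1,0,0,0,1,0,0,0,1 for degrees 0…16.
(1 + z⁴ + z⁸ + z¹²) has coefficients 1,0,0,0,1,0,0,0,1,0,0,0,1,0,0,0,0,0,0,0 for degrees 0…19.
Multiplying by (1 + z³ + z⁶ + z⁹ + z¹²) gives running coefficients 1,0,0,1,1,0,1,1,1,1,1,1,2,1,1,1,1,1,1,0 for degrees 0…19.
Finally multiplying by (1 + z³ + z⁶), the product of all factors after the first has coefficients 1,0,0,2,1,0,3,2,1,3,3,2,4,3,3,4,3,3,4,2 for degrees 0…19.
[z¹⁹] = 1·2 + 1·4 + 1·2 + 1·2 + 1·2 = 12.

12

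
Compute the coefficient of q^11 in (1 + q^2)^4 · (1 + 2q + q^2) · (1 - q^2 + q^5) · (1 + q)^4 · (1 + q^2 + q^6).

191

(1 + q^2)^4 has coefficients 1,0,4,0,6,0,4,0,1 for degrees 0…8.
(1 + 2q + q^2) has coefficients 1,2,1,0,0,0,0,0,0,0,0,0 for degrees 0…11.
Multiplying by (1 - q^2 + q^5) gives running coefficients 1,2,0,-2,-1,1,2,1,0,0,0,0 for degrees 0…11.
Multiplying by (1 + q)^4 gives running coefficients 1,6,14,14,0,-13,-8,9,19,15,6,1 for degrees 0…11.
Finally multiplying by (1 + q^2 + q^6), the product of all factors after the first has coefficients 1,6,15,20,14,1,-7,2,25,38,25,3 for degrees 0…11.
[q^11] = 1·3 + 4·38 + 6·2 + 4·1 + 1·20 = 191.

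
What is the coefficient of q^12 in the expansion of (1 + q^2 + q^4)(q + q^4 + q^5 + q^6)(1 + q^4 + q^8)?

3

(1 + q^2 + q^4) has coefficients 1,0,1,0,1 for degrees 0…4.
(q + q^4 + q^5 + q^6) has coefficients 0,1,0,0,1,1,1,0,0,0,0,0,0 for degrees 0…12.
Finally multiplying by (1 + q^4 + q^8), the product of all factors after the first has coefficients 0,1,0,0,1,2,1,0,1,2,1,0,1 for degrees 0…12.
[q^12] = 1·1 + 1·1 + 1·1 = 3.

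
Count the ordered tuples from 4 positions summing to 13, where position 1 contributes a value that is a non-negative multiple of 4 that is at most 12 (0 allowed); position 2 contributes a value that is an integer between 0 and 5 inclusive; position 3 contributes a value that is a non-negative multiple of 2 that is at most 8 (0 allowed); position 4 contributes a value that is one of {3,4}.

The generating function for the choices is (1 + z^4 + z^8 + z^12)·(1 + z + z^2 + z^3 + z^4 + z^5)·(1 + z^2 + z^4 + z^6 + z^8)·(z^3 + z^4); the count is [z^13].
(1 + z^4 + z^8 + z^12) has coefficients 1,0,0,0,1,0,0,0,1,0,0,0,1 for degrees 0…12.
(1 + z + z^2 + z^3 + z^4 + z^5) has coefficients 1,1,1,1,1,1,0,0,0,0,0,0,0,0 for degrees 0…13.
Multiplying by (1 + z^2 + z^4 + z^6 + z^8) gives running coefficients 1,1,2,2,3,3,3,3,3,3,2,2,1,1 for degrees 0…13.
Finally multiplying by (z^3 + z^4), the product of all factors after the first has coefficients 0,0,0,1,2,3,4,5,6,6,6,6,6,5 for degrees 0…13.
[z^13] = 1·5 + 1·6 + 1·3 + 1·0 = 14.

14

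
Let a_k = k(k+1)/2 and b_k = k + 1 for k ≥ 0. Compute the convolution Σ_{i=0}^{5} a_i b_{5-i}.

70

This is [x^5] in the product of the two ordinary generating functions.
Σ = 0·6 + 1·5 + 3·4 + 6·3 + 10·2 + 15·1 = 70.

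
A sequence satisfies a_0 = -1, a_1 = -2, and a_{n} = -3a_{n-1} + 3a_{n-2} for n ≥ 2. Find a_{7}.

The ordinary generating function has denominator 1 + 3x - 3x^2.
Iterating the recurrence: a_0,…,a_{7} = -1, -2, 3, -15, 54, -207, 783, -2970.

-2970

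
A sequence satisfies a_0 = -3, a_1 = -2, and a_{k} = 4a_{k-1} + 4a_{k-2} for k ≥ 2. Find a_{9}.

The ordinary generating function has denominator 1 - 4z - 4z^2.
Iterating the recurrence: a_0,…,a_{9} = -3, -2, -20, -88, -432, -2080, -10048, -48512, -234240, -1131008.

-1131008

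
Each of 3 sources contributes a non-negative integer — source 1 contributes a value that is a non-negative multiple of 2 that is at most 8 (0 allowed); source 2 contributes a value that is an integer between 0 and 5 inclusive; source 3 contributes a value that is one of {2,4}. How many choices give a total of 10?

The generating function for the choices is (1 + x² + x⁴ + x⁶ + x⁸)·(1 + x + x² + x³ + x⁴ + x⁵)·(x² + x⁴); the count is [x¹⁰].
(1 + x² + x⁴ + x⁶ + x⁸) has coefficients 1,0,1,0,1,0,1,0,1 for degrees 0…8.
(1 + x + x² + x³ + x⁴ + x⁵) has coefficients 1,1,1,1,1,1,0,0,0,0,0 for degrees 0…10.
Finally multiplying by (x² + x⁴), the product of all factors after the first has coefficients 0,0,1,1,2,2,2,2,1,1,0 for degrees 0…10.
[x¹⁰] = 1·0 + 1·1 + 1·2 + 1·2 + 1·1 = 6.

6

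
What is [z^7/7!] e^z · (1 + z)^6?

The EGF product rule gives c_7 = Σ_{k_1+k_2=7} C(7; k_1,k_2) · ∏ g_i(k_i), where e^z gives (1)^k; (1+z)^6 gives the falling factorial (6)_k.
g_1(k) for k = 0…7: 1, 1, 1, 1, 1, 1, 1, 1.
g_2(k) for k = 0…7: 1, 6, 30, 120, 360, 720, 720, 0.
c_7 = Σ_k C(7,k)·g_1(k)·g_2(7−k) = 7·1·720 + 21·1·720 + 35·1·360 + 35·1·120 + 21·1·30 + 7·1·6 + 1·1·1 = 5040 + 15120 + 12600 + 4200 + 630 + 42 + 1 = 37633.

37633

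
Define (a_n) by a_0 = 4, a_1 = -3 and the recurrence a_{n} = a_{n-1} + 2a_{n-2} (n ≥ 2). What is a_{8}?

The ordinary generating function has denominator 1 - z - 2z^2.
Iterating the recurrence: a_0,…,a_{8} = 4, -3, 5, -1, 9, 7, 25, 39, 89.

89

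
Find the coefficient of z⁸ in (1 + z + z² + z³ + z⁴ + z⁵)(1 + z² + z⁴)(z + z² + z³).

7

(1 + z + z² + z³ + z⁴ + z⁵) has coefficients 1,1,1,1,1,1 for degrees 0…5.
(1 + z² + z⁴) has coefficients 1,0,1,0,1,0,0,0,0 for degrees 0…8.
Finally multiplying by (z + z² + z³), the product of all factors after the first has coefficients 0,1,1,2,1,2,1,1,0 for degrees 0…8.
[z⁸] = 1·0 + 1·1 + 1·1 + 1·2 + 1·1 + 1·2 = 7.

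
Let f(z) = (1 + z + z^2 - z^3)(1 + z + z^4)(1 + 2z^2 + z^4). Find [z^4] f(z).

(1 + z + z^2 - z^3) has coefficients 1,1,1,-1 for degrees 0…3.
(1 + z + z^4) has coefficients 1,1,0,0,1 for degrees 0…4.
Finally multiplying by (1 + 2z^2 + z^4), the product of all factors after the first has coefficients 1,1,2,2,2 for degrees 0…4.
[z^4] = 1·2 + 1·2 + 1·2 − 1·1 = 5.

5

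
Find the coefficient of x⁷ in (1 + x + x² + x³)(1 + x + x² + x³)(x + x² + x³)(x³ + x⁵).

12

(1 + x + x² + x³) has coefficients 1,1,1,1 for degrees 0…3.
(1 + x + x² + x³) has coefficients 1,1,1,1,0,0,0,0 for degrees 0…7.
Multiplying by (x + x² + x³) gives running coefficients 0,1,2,3,3,2,1,0 for degrees 0…7.
Finally multiplying by (x³ + x⁵), the product of all factors after the first has coefficients 0,0,0,0,1,2,4,5 for degrees 0…7.
[x⁷] = 1·5 + 1·4 + 1·2 + 1·1 = 12.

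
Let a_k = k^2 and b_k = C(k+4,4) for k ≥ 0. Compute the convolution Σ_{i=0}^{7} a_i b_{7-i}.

The convolution is the t^7 coefficient of A(t)B(t).
Σ = 0·330 + 1·210 + 4·126 + 9·70 + 16·35 + 25·15 + 36·5 + 49·1 = 2508.

2508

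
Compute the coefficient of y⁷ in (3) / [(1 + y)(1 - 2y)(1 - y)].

510

Partial fractions give a closed form: a_n = (1/2)·(-1)^n + (4)·2^n + (-3/2)·1^n.
At n = 7: a_7 = 510.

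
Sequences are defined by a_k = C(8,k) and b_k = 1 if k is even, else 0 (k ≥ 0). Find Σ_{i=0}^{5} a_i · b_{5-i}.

120

Write out a_i and b_{5-i} for i = 0,…,5 and sum the products.
Σ = 1·0 + 8·1 + 28·0 + 56·1 + 70·0 + 56·1 = 120.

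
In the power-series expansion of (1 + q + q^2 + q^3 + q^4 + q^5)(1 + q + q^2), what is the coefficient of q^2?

(1 + q + q^2 + q^3 + q^4 + q^5) has coefficients 1,1,1 for degrees 0…2.
(1 + q + q^2) has coefficients 1,1,1 for degrees 0…2.
[q^2] = 1·1 + 1·1 + 1·1 = 3.

3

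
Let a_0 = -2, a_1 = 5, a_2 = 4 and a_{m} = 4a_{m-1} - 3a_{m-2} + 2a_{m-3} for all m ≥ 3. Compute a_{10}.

-13716

The ordinary generating function has denominator 1 - 4t + 3t^2 - 2t^3.
Iterating the recurrence: a_0,…,a_{10} = -2, 5, 4, -3, -14, -39, -120, -391, -1282, -4195, -13716.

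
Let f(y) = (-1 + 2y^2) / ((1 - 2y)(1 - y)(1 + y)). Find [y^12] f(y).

-2731

Partial fractions give a closed form: a_n = (-2/3)·2^n + (-1/2)·1^n + (1/6)·(-1)^n.
At n = 12: a_12 = -2731.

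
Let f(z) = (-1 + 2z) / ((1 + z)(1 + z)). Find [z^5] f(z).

The denominator gives the recurrence a_n = −2a_(n−1) − a_(n−2) for n ≥ 2; the numerator fixes a_0 = -1, a_1 = 4.
Iterating: -1, 4, -7, 10, -13, 16, so a_5 = 16.

16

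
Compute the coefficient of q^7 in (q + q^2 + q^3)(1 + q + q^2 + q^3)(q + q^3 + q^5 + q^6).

(q + q^2 + q^3) has coefficients 0,1,1,1 for degrees 0…3.
(1 + q + q^2 + q^3) has coefficients 1,1,1,1,0,0,0,0 for degrees 0…7.
Finally multiplying by (q + q^3 + q^5 + q^6), the product of all factors after the first has coefficients 0,1,1,2,2,2,3,2 for degrees 0…7.
[q^7] = 1·3 + 1·2 + 1·2 = 7.

7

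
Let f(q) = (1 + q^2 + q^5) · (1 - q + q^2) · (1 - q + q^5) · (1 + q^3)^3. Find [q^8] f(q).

10

(1 + q^2 + q^5) has coefficients 1,0,1,0,0,1 for degrees 0…5.
(1 - q + q^2) has coefficients 1,-1,1,0,0,0,0,0,0 for degrees 0…8.
Multiplying by (1 - q + q^5) gives running coefficients 1,-2,2,-1,0,1,-1,1,0 for degrees 0…8.
Finally multiplying by (1 + q^3)^3, the product of all factors after the first has coefficients 1,-2,2,2,-6,7,-1,-5,9 for degrees 0…8.
[q^8] = 1·9 + 1·(-1) + 1·2 = 10.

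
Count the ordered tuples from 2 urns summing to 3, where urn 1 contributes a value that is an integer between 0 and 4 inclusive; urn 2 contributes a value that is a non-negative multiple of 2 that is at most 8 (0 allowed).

2

The generating function for the choices is (1 + z + z^2 + z^3 + z^4)·(1 + z^2 + z^4 + z^6 + z^8); the count is [z^3].
(1 + z + z^2 + z^3 + z^4) has coefficients 1,1,1,1 for degrees 0…3.
(1 + z^2 + z^4 + z^6 + z^8) has coefficients 1,0,1,0 for degrees 0…3.
[z^3] = 1·0 + 1·1 + 1·0 + 1·1 = 2.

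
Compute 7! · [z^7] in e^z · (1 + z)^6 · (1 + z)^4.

2501801

The EGF product rule gives c_7 = Σ_{k_1+k_2+k_3=7} C(7; k_1,k_2,k_3) · ∏ g_i(k_i), where e^z gives (1)^k; (1+z)^6 gives the falling factorial (6)_k; (1+z)^4 gives the falling factorial (4)_k.
g_1(k) for k = 0…7: 1, 1, 1, 1, 1, 1, 1, 1.
g_2(k) for k = 0…7: 1, 6, 30, 120, 360, 720, 720, 0.
g_3(k) for k = 0…7: 1, 4, 12, 24, 24, 0, 0, 0.
First combine the last two factors: h(k) = Σ_j C(k,j)·g_2(j)·g_3(k−j) for k = 0…7: 1, 10, 90, 720, 5040, 30240, 151200, 604800.
c_7 = Σ_k C(7,k)·g_1(k)·h(7−k) = 1·1·604800 + 7·1·151200 + 21·1·30240 + 35·1·5040 + 35·1·720 + 21·1·90 + 7·1·10 + 1·1·1 = 604800 + 1058400 + 635040 + 176400 + 25200 + 1890 + 70 + 1 = 2501801.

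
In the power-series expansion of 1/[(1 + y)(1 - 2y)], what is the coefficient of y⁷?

Partial fractions give a closed form: a_n = (1/3)·(-1)^n + (2/3)·2^n.
At n = 7: a_7 = 85.

85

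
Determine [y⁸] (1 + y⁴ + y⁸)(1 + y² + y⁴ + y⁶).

2

(1 + y⁴ + y⁸) has coefficients 1,0,0,0,1,0,0,0,1 for degrees 0…8.
(1 + y² + y⁴ + y⁶) has coefficients 1,0,1,0,1,0,1,0,0 for degrees 0…8.
[y⁸] = 1·0 + 1·1 + 1·1 = 2.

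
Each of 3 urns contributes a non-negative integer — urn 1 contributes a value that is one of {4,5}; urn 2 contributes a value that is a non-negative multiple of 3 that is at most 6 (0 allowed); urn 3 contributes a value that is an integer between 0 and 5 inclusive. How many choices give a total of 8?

4

The generating function for the choices is (z^4 + z^5)·(1 + z^3 + z^6)·(1 + z + z^2 + z^3 + z^4 + z^5); the count is [z^8].
(z^4 + z^5) has coefficients 0,0,0,0,1,1 for degrees 0…5.
(1 + z^3 + z^6) has coefficients 1,0,0,1,0,0,1,0,0 for degrees 0…8.
Finally multiplying by (1 + z + z^2 + z^3 + z^4 + z^5), the product of all factors after the first has coefficients 1,1,1,2,2,2,2,2,2 for degrees 0…8.
[z^8] = 1·2 + 1·2 = 4.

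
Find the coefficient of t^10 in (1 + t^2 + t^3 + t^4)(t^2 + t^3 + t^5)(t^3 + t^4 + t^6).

5

(1 + t^2 + t^3 + t^4) has coefficients 1,0,1,1,1 for degrees 0…4.
(t^2 + t^3 + t^5) has coefficients 0,0,1,1,0,1,0,0,0,0,0 for degrees 0…10.
Finally multiplying by (t^3 + t^4 + t^6), the product of all factors after the first has coefficients 0,0,0,0,0,1,2,1,2,2,0 for degrees 0…10.
[t^10] = 1·0 + 1·2 + 1·1 + 1·2 = 5.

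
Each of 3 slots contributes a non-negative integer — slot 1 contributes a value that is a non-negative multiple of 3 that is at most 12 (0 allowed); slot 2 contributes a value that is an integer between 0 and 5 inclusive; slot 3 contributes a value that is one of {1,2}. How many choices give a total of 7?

The generating function for the choices is (1 + q^3 + q^6 + q^9 + q^12)·(1 + q + q^2 + q^3 + q^4 + q^5)·(q + q^2); the count is [q^7].
(1 + q^3 + q^6 + q^9 + q^12) has coefficients 1,0,0,1,0,0,1,0 for degrees 0…7.
(1 + q + q^2 + q^3 + q^4 + q^5) has coefficients 1,1,1,1,1,1,0,0 for degrees 0…7.
Finally multiplying by (q + q^2), the product of all factors after the first has coefficients 0,1,2,2,2,2,2,1 for degrees 0…7.
[q^7] = 1·1 + 1·2 + 1·1 = 4.

4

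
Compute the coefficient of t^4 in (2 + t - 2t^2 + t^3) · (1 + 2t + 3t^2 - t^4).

-6

(2 + t - 2t^2 + t^3) has coefficients 2,1,-2,1 for degrees 0…3.
(1 + 2t + 3t^2 - t^4) has coefficients 1,2,3,0,-1 for degrees 0…4.
[t^4] = 2·(-1) + 1·0 − 2·3 + 1·2 = -6.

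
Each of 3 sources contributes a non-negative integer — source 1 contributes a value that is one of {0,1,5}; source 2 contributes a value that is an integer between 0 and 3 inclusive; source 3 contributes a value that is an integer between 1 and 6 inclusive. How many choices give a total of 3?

5

The generating function for the choices is (1 + q + q^5)·(1 + q + q^2 + q^3)·(q + q^2 + q^3 + q^4 + q^5 + q^6); the count is [q^3].
(1 + q + q^5) has coefficients 1,1,0,0 for degrees 0…3.
(1 + q + q^2 + q^3) has coefficients 1,1,1,1 for degrees 0…3.
Finally multiplying by (q + q^2 + q^3 + q^4 + q^5 + q^6), the product of all factors after the first has coefficients 0,1,2,3 for degrees 0…3.
[q^3] = 1·3 + 1·2 = 5.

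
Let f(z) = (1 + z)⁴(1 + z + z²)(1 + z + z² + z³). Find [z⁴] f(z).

(1 + z)⁴ has coefficients 1,4,6,4,1 for degrees 0…4.
(1 + z + z²) has coefficients 1,1,1,0,0 for degrees 0…4.
Finally multiplying by (1 + z + z² + z³), the product of all factors after the first has coefficients 1,2,3,3,2 for degrees 0…4.
[z⁴] = 1·2 + 4·3 + 6·3 + 4·2 + 1·1 = 41.

41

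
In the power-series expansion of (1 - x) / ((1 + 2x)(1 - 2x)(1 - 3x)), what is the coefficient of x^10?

Partial fractions give a closed form: a_n = (3/10)·(-2)^n + (-1/2)·2^n + (6/5)·3^n.
At n = 10: a_10 = 70654.

70654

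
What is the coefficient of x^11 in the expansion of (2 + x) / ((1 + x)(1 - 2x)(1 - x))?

The denominator gives the recurrence a_n = 2a_(n−1) + a_(n−2) − 2a_(n−3) for n ≥ 3; the numerator fixes a_0 = 2, a_1 = 5, a_2 = 12.
Iterating: 2, 5, 12, 25, 52, 105, 212, 425, 852, 1705, 3412, 6825, so a_11 = 6825.

6825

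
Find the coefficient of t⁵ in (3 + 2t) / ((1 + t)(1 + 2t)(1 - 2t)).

The denominator gives the recurrence a_n = −a_(n−1) + 4a_(n−2) + 4a_(n−3) for n ≥ 3; the numerator fixes a_0 = 3, a_1 = -1, a_2 = 13.
Iterating: 3, -1, 13, -5, 53, -21, so a_5 = -21.

-21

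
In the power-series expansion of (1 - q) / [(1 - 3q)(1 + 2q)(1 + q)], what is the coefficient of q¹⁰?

Partial fractions give a closed form: a_n = (3/10)·3^n + (6/5)·(-2)^n + (-1/2)·(-1)^n.
At n = 10: a_10 = 18943.

18943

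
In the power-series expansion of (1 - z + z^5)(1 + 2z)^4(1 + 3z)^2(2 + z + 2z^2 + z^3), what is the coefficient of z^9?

744

(1 - z + z^5) has coefficients 1,-1,0,0,0,1 for degrees 0…5.
(1 + 2z)^4 has coefficients 1,8,24,32,16,0,0,0,0,0 for degrees 0…9.
Multiplying by (1 + 3z)^2 gives running coefficients 1,14,81,248,424,384,144,0,0,0 for degrees 0…9.
Finally multiplying by (2 + z + 2z^2 + z^3), the product of all factors after the first has coefficients 2,29,178,606,1272,1769,1768,1336,672,144 for degrees 0…9.
[z^9] = 1·144 − 1·672 + 1·1272 = 744.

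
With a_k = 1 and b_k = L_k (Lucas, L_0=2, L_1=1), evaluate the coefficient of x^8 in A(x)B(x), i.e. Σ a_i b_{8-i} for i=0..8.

122

Write out a_i and b_{8-i} for i = 0,…,8 and sum the products.
Σ = 1·47 + 1·29 + 1·18 + 1·11 + 1·7 + 1·4 + 1·3 + 1·1 + 1·2 = 122.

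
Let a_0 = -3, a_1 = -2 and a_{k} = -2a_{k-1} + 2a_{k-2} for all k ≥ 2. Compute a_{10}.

The ordinary generating function has denominator 1 + 2t - 2t^2.
Iterating the recurrence: a_0,…,a_{10} = -3, -2, -2, 0, -4, 8, -24, 64, -176, 480, -1312.

-1312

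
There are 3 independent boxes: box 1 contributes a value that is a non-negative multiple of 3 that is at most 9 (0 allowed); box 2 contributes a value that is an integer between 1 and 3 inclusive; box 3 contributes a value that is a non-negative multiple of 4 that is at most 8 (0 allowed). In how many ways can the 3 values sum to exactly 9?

3

The generating function for the choices is (1 + z^3 + z^6 + z^9)·(z + z^2 + z^3)·(1 + z^4 + z^8); the count is [z^9].
(1 + z^3 + z^6 + z^9) has coefficients 1,0,0,1,0,0,1,0,0,1 for degrees 0…9.
(z + z^2 + z^3) has coefficients 0,1,1,1,0,0,0,0,0,0 for degrees 0…9.
Finally multiplying by (1 + z^4 + z^8), the product of all factors after the first has coefficients 0,1,1,1,0,1,1,1,0,1 for degrees 0…9.
[z^9] = 1·1 + 1·1 + 1·1 + 1·0 = 3.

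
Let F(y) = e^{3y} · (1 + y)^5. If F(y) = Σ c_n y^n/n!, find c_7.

The EGF product rule gives c_7 = Σ_{k_1+k_2=7} C(7; k_1,k_2) · ∏ g_i(k_i), where e^{3y} gives (3)^k; (1+y)^5 gives the falling factorial (5)_k.
g_1(k) for k = 0…7: 1, 3, 9, 27, 81, 243, 729, 2187.
g_2(k) for k = 0…7: 1, 5, 20, 60, 120, 120, 0, 0.
c_7 = Σ_k C(7,k)·g_1(k)·g_2(7−k) = 21·9·120 + 35·27·120 + 35·81·60 + 21·243·20 + 7·729·5 + 1·2187·1 = 22680 + 113400 + 170100 + 102060 + 25515 + 2187 = 435942.

435942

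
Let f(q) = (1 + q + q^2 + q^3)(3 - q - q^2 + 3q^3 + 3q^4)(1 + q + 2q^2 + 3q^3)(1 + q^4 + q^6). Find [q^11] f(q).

(1 + q + q^2 + q^3) has coefficients 1,1,1,1 for degrees 0…3.
(3 - q - q^2 + 3q^3 + 3q^4) has coefficients 3,-1,-1,3,3,0,0,0,0,0,0,0 for degrees 0…11.
Multiplying by (1 + q + 2q^2 + 3q^3) gives running coefficients 3,2,4,9,1,6,15,9,0,0,0,0 for degrees 0…11.
Finally multiplying by (1 + q^4 + q^6), the product of all factors after the first has coefficients 3,2,4,9,4,8,22,20,5,15,16,15 for degrees 0…11.
[q^11] = 1·15 + 1·16 + 1·15 + 1·5 = 51.

51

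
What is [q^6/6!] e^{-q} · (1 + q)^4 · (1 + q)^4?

The EGF product rule gives c_6 = Σ_{k_1+k_2+k_3=6} C(6; k_1,k_2,k_3) · ∏ g_i(k_i), where e^{-q} gives (-1)^k; (1+q)^4 gives the falling factorial (4)_k; (1+q)^4 gives the falling factorial (4)_k.
g_1(k) for k = 0…6: 1, -1, 1, -1, 1, -1, 1.
g_2(k) for k = 0…6: 1, 4, 12, 24, 24, 0, 0.
g_3(k) for k = 0…6: 1, 4, 12, 24, 24, 0, 0.
First combine the last two factors: h(k) = Σ_j C(k,j)·g_2(j)·g_3(k−j) for k = 0…6: 1, 8, 56, 336, 1680, 6720, 20160.
c_6 = Σ_k C(6,k)·g_1(k)·h(6−k) = 1·1·20160 + 6·(-1)·6720 + 15·1·1680 + 20·(-1)·336 + 15·1·56 + 6·(-1)·8 + 1·1·1 = 20160 − 40320 + 25200 − 6720 + 840 − 48 + 1 = -887.

-887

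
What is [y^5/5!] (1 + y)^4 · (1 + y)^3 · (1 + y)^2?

15120

The EGF product rule gives c_5 = Σ_{k_1+k_2+k_3=5} C(5; k_1,k_2,k_3) · ∏ g_i(k_i), where (1+y)^4 gives the falling factorial (4)_k; (1+y)^3 gives the falling factorial (3)_k; (1+y)^2 gives the falling factorial (2)_k.
g_1(k) for k = 0…5: 1, 4, 12, 24, 24, 0.
g_2(k) for k = 0…5: 1, 3, 6, 6, 0, 0.
g_3(k) for k = 0…5: 1, 2, 2, 0, 0, 0.
First combine the last two factors: h(k) = Σ_j C(k,j)·g_2(j)·g_3(k−j) for k = 0…5: 1, 5, 20, 60, 120, 120.
c_5 = Σ_k C(5,k)·g_1(k)·h(5−k) = 1·1·120 + 5·4·120 + 10·12·60 + 10·24·20 + 5·24·5 = 120 + 2400 + 7200 + 4800 + 600 = 15120.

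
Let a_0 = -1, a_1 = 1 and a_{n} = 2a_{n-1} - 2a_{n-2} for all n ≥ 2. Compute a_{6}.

The ordinary generating function has denominator 1 - 2y + 2y^2.
Iterating the recurrence: a_0,…,a_{6} = -1, 1, 4, 6, 4, -4, -16.

-16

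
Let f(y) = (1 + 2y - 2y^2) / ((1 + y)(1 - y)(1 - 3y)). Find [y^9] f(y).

The denominator gives the recurrence a_n = 3a_(n−1) + a_(n−2) − 3a_(n−3) for n ≥ 3; the numerator fixes a_0 = 1, a_1 = 5, a_2 = 14.
Iterating: 1, 5, 14, 44, 131, 395, 1184, 3554, 10661, 31985, so a_9 = 31985.

31985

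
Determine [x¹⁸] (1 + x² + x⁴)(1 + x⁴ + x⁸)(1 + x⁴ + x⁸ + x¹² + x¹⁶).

(1 + x² + x⁴) has coefficients 1,0,1,0,1 for degrees 0…4.
(1 + x⁴ + x⁸) has coefficients 1,0,0,0,1,0,0,0,1,0,0,0,0,0,0,0,0,0,0 for degrees 0…18.
Finally multiplying by (1 + x⁴ + x⁸ + x¹² + x¹⁶), the product of all factors after the first has coefficients 1,0,0,0,2,0,0,0,3,0,0,0,3,0,0,0,3,0,0 for degrees 0…18.
[x¹⁸] = 1·0 + 1·3 + 1·0 = 3.

3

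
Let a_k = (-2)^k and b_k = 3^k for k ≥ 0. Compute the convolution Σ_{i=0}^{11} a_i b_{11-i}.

105469

Write out a_i and b_{11-i} for i = 0,…,11 and sum the products.
Σ = 1·177147 − 2·59049 + 4·19683 − 8·6561 + 16·2187 − 32·729 + 64·243 − 128·81 + 256·27 − 512·9 + 1024·3 − 2048·1 = 105469.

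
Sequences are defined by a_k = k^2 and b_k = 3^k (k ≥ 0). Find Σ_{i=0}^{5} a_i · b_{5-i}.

343

This is [x^5] in the product of the two ordinary generating functions.
Σ = 0·243 + 1·81 + 4·27 + 9·9 + 16·3 + 25·1 = 343.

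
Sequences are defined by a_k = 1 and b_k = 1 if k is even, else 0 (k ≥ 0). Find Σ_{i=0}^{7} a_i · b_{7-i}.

4

Write out a_i and b_{7-i} for i = 0,…,7 and sum the products.
Σ = 1·0 + 1·1 + 1·0 + 1·1 + 1·0 + 1·1 + 1·0 + 1·1 = 4.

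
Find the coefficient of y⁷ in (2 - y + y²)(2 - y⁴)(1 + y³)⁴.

(2 - y + y²) has coefficients 2,-1,1 for degrees 0…2.
(2 - y⁴) has coefficients 2,0,0,0,-1,0,0,0 for degrees 0…7.
Finally multiplying by (1 + y³)⁴, the product of all factors after the first has coefficients 2,0,0,8,-1,0,12,-4 for degrees 0…7.
[y⁷] = 2·(-4) − 1·12 + 1·0 = -20.

-20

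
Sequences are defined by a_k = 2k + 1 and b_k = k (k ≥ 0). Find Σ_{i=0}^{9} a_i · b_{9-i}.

Write out a_i and b_{9-i} for i = 0,…,9 and sum the products.
Σ = 1·9 + 3·8 + 5·7 + 7·6 + 9·5 + 11·4 + 13·3 + 15·2 + 17·1 + 19·0 = 285.

285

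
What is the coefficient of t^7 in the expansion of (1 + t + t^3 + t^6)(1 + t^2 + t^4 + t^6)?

2

(1 + t + t^3 + t^6) has coefficients 1,1,0,1,0,0,1 for degrees 0…6.
(1 + t^2 + t^4 + t^6) has coefficients 1,0,1,0,1,0,1,0 for degrees 0…7.
[t^7] = 1·0 + 1·1 + 1·1 + 1·0 = 2.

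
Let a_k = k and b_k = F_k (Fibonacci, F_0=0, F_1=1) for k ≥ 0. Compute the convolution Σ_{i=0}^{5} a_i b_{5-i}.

14

The convolution is the x^5 coefficient of A(x)B(x).
Σ = 0·5 + 1·3 + 2·2 + 3·1 + 4·1 + 5·0 = 14.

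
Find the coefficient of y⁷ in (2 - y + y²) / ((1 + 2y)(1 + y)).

The denominator gives the recurrence a_n = −3a_(n−1) − 2a_(n−2) for n ≥ 3; the numerator fixes a_0 = 2, a_1 = -7, a_2 = 18.
Iterating: 2, -7, 18, -40, 84, -172, 348, -700, so a_7 = -700.

-700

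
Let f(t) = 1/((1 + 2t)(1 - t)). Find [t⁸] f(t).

The denominator gives the recurrence a_n = −a_(n−1) + 2a_(n−2) for n ≥ 2; the numerator fixes a_0 = 1, a_1 = -1.
Iterating: 1, -1, 3, -5, 11, -21, 43, -85, 171, so a_8 = 171.

171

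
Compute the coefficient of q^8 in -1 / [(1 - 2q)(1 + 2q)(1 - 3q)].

Partial fractions give a closed form: a_n = (1)·2^n + (-1/5)·(-2)^n + (-9/5)·3^n.
At n = 8: a_8 = -11605.

-11605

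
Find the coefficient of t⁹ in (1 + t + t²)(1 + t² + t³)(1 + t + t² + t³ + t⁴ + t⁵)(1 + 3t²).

(1 + t + t²) has coefficients 1,1,1 for degrees 0…2.
(1 + t² + t³) has coefficients 1,0,1,1,0,0,0,0,0,0 for degrees 0…9.
Multiplying by (1 + t + t² + t³ + t⁴ + t⁵) gives running coefficients 1,1,2,3,3,3,2,2,1,0 for degrees 0…9.
Finally multiplying by (1 + 3t²), the product of all factors after the first has coefficients 1,1,5,6,9,12,11,11,7,6 for degrees 0…9.
[t⁹] = 1·6 + 1·7 + 1·11 = 24.

24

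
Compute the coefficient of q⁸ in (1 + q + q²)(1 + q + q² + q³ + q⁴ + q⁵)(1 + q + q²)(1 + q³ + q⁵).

(1 + q + q²) has coefficients 1,1,1 for degrees 0…2.
(1 + q + q² + q³ + q⁴ + q⁵) has coefficients 1,1,1,1,1,1,0,0,0 for degrees 0…8.
Multiplying by (1 + q + q²) gives running coefficients 1,2,3,3,3,3,2,1,0 for degrees 0…8.
Finally multiplying by (1 + q³ + q⁵), the product of all factors after the first has coefficients 1,2,3,4,5,7,7,7,6 for degrees 0…8.
[q⁸] = 1·6 + 1·7 + 1·7 = 20.

20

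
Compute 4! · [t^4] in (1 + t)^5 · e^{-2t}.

The EGF product rule gives c_4 = Σ_{k_1+k_2=4} C(4; k_1,k_2) · ∏ g_i(k_i), where (1+t)^5 gives the falling factorial (5)_k; e^{-2t} gives (-2)^k.
g_1(k) for k = 0…4: 1, 5, 20, 60, 120.
g_2(k) for k = 0…4: 1, -2, 4, -8, 16.
c_4 = Σ_k C(4,k)·g_1(k)·g_2(4−k) = 1·1·16 + 4·5·(-8) + 6·20·4 + 4·60·(-2) + 1·120·1 = 16 − 160 + 480 − 480 + 120 = -24.

-24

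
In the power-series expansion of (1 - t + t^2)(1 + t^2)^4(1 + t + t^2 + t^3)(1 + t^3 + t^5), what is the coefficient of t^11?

20

(1 - t + t^2) has coefficients 1,-1,1 for degrees 0…2.
(1 + t^2)^4 has coefficients 1,0,4,0,6,0,4,0,1,0,0,0 for degrees 0…11.
Multiplying by (1 + t + t^2 + t^3) gives running coefficients 1,1,5,5,10,10,10,10,5,5,1,1 for degrees 0…11.
Finally multiplying by (1 + t^3 + t^5), the product of all factors after the first has coefficients 1,1,5,6,11,16,16,25,20,25,21,16 for degrees 0…11.
[t^11] = 1·16 − 1·21 + 1·25 = 20.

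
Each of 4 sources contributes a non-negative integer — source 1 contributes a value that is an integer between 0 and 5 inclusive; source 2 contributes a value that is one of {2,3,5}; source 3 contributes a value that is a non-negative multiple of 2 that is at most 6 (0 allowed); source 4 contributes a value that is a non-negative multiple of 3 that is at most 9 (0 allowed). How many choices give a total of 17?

The generating function for the choices is (1 + z + z^2 + z^3 + z^4 + z^5)·(z^2 + z^3 + z^5)·(1 + z^2 + z^4 + z^6)·(1 + z^3 + z^6 + z^9); the count is [z^17].
(1 + z + z^2 + z^3 + z^4 + z^5) has coefficients 1,1,1,1,1,1 for degrees 0…5.
(z^2 + z^3 + z^5) has coefficients 0,0,1,1,0,1,0,0,0,0,0,0,0,0,0,0,0,0 for degrees 0…17.
Multiplying by (1 + z^2 + z^4 + z^6) gives running coefficients 0,0,1,1,1,2,1,2,1,2,0,1,0,0,0,0,0,0 for degrees 0…17.
Finally multiplying by (1 + z^3 + z^6 + z^9), the product of all factors after the first has coefficients 0,0,1,1,1,3,2,3,4,4,3,5,4,3,4,3,2,2 for degrees 0…17.
[z^17] = 1·2 + 1·2 + 1·3 + 1·4 + 1·3 + 1·4 = 18.

18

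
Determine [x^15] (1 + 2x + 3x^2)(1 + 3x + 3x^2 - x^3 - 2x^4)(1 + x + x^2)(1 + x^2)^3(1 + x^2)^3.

-92

(1 + 2x + 3x^2) has coefficients 1,2,3 for degrees 0…2.
(1 + 3x + 3x^2 - x^3 - 2x^4) has coefficients 1,3,3,-1,-2,0,0,0,0,0,0,0,0,0,0,0 for degrees 0…15.
Multiplying by (1 + x + x^2) gives running coefficients 1,4,7,5,0,-3,-2,0,0,0,0,0,0,0,0,0 for degrees 0…15.
Multiplying by (1 + x^2)^3 gives running coefficients 1,4,10,17,24,24,20,10,1,-4,-6,-3,-2,0,0,0 for degrees 0…15.
Finally multiplying by (1 + x^2)^3, the product of all factors after the first has coefficients 1,4,13,29,57,87,123,137,143,115,81,39,3,-11,-23,-13 for degrees 0…15.
[x^15] = 1·(-13) + 2·(-23) + 3·(-11) = -92.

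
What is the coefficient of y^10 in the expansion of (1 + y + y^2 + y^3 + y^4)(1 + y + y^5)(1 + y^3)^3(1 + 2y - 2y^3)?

7

(1 + y + y^2 + y^3 + y^4) has coefficients 1,1,1,1,1 for degrees 0…4.
(1 + y + y^5) has coefficients 1,1,0,0,0,1,0,0,0,0,0 for degrees 0…10.
Multiplying by (1 + y^3)^3 gives running coefficients 1,1,0,3,3,1,3,3,3,1,1 for degrees 0…10.
Finally multiplying by (1 + 2y - 2y^3), the product of all factors after the first has coefficients 1,3,2,1,7,7,-1,3,7,1,-3 for degrees 0…10.
[y^10] = 1·(-3) + 1·1 + 1·7 + 1·3 + 1·(-1) = 7.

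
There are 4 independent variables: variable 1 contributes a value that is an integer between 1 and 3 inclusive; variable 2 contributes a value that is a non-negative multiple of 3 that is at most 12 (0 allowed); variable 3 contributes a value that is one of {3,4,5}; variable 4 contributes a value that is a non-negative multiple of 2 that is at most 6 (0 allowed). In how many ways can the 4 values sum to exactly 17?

12

The generating function for the choices is (q + q² + q³)·(1 + q³ + q⁶ + q⁹ + q¹²)·(q³ + q⁴ + q⁵)·(1 + q² + q⁴ + q⁶); the count is [q¹⁷].
(q + q² + q³) has coefficients 0,1,1,1 for degrees 0…3.
(1 + q³ + q⁶ + q⁹ + q¹²) has coefficients 1,0,0,1,0,0,1,0,0,1,0,0,1,0,0,0,0,0 for degrees 0…17.
Multiplying by (q³ + q⁴ + q⁵) gives running coefficients 0,0,0,1,1,1,1,1,1,1,1,1,1,1,1,1,1,1 for degrees 0…17.
Finally multiplying by (1 + q² + q⁴ + q⁶), the product of all factors after the first has coefficients 0,0,0,1,1,2,2,3,3,4,4,4,4,4,4,4,4,4 for degrees 0…17.
[q¹⁷] = 1·4 + 1·4 + 1·4 = 12.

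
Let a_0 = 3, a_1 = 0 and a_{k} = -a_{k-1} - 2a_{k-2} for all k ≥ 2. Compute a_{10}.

The ordinary generating function has denominator 1 + z + 2z^2.
Iterating the recurrence: a_0,…,a_{10} = 3, 0, -6, 6, 6, -18, 6, 30, -42, -18, 102.

102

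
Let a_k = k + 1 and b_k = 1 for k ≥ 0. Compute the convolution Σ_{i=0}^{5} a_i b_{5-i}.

21

The convolution is the t^5 coefficient of A(t)B(t).
Σ = 1·1 + 2·1 + 3·1 + 4·1 + 5·1 + 6·1 = 21.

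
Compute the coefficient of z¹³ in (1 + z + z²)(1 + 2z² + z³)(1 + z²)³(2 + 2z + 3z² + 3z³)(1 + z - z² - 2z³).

-207

(1 + z + z²) has coefficients 1,1,1 for degrees 0…2.
(1 + 2z² + z³) has coefficients 1,0,2,1,0,0,0,0,0,0,0,0,0,0 for degrees 0…13.
Multiplying by (1 + z²)³ gives running coefficients 1,0,5,1,9,3,7,3,2,1,0,0,0,0 for degrees 0…13.
Multiplying by (2 + 2z + 3z² + 3z³) gives running coefficients 2,2,13,15,35,42,50,56,40,36,17,9,3,0 for degrees 0…13.
Finally multiplying by (1 + z - z² - 2z³), the product of all factors after the first has coefficients 2,4,13,22,33,36,27,-6,-38,-80,-99,-90,-77,-40 for degrees 0…13.
[z¹³] = 1·(-40) + 1·(-77) + 1·(-90) = -207.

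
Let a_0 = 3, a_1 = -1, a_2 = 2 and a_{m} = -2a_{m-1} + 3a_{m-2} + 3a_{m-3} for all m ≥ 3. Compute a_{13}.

The ordinary generating function has denominator 1 + 2t - 3t^2 - 3t^3.
Iterating the recurrence: a_0,…,a_{13} = 3, -1, 2, 2, -1, 14, -25, 89, -211, 614, -1594, 4397, -11734, 31877.

31877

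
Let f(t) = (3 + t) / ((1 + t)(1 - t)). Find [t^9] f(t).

1

The denominator gives the recurrence a_n = a_(n−2) for n ≥ 2; the numerator fixes a_0 = 3, a_1 = 1.
Iterating: 3, 1, 3, 1, 3, 1, 3, 1, 3, 1, so a_9 = 1.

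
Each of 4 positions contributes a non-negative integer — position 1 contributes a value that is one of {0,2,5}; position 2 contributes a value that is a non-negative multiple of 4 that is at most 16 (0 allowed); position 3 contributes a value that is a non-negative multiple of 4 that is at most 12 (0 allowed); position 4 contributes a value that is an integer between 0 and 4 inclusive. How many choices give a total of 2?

2

The generating function for the choices is (1 + z² + z⁵)·(1 + z⁴ + z⁸ + z¹² + z¹⁶)·(1 + z⁴ + z⁸ + z¹²)·(1 + z + z² + z³ + z⁴); the count is [z²].
(1 + z² + z⁵) has coefficients 1,0,1 for degrees 0…2.
(1 + z⁴ + z⁸ + z¹² + z¹⁶) has coefficients 1,0,0 for degrees 0…2.
Multiplying by (1 + z⁴ + z⁸ + z¹²) gives running coefficients 1,0,0 for degrees 0…2.
Finally multiplying by (1 + z + z² + z³ + z⁴), the product of all factors after the first has coefficients 1,1,1 for degrees 0…2.
[z²] = 1·1 + 1·1 = 2.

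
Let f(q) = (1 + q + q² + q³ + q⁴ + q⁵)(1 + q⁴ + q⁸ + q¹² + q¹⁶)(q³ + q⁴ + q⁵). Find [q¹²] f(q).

5

(1 + q + q² + q³ + q⁴ + q⁵) has coefficients 1,1,1,1,1,1 for degrees 0…5.
(1 + q⁴ + q⁸ + q¹² + q¹⁶) has coefficients 1,0,0,0,1,0,0,0,1,0,0,0,1 for degrees 0…12.
Finally multiplying by (q³ + q⁴ + q⁵), the product of all factors after the first has coefficients 0,0,0,1,1,1,0,1,1,1,0,1,1 for degrees 0…12.
[q¹²] = 1·1 + 1·1 + 1·0 + 1·1 + 1·1 + 1·1 = 5.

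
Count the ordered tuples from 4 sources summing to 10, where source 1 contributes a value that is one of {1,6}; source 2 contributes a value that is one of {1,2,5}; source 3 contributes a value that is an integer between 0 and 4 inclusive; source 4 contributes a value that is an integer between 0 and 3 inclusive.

The generating function for the choices is (z + z⁶)·(z + z² + z⁵)·(1 + z + z² + z³ + z⁴)·(1 + z + z² + z³); the count is [z¹⁰].
(z + z⁶) has coefficients 0,1,0,0,0,0,1 for degrees 0…6.
(z + z² + z⁵) has coefficients 0,1,1,0,0,1,0,0,0,0,0 for degrees 0…10.
Multiplying by (1 + z + z² + z³ + z⁴) gives running coefficients 0,1,2,2,2,3,2,1,1,1,0 for degrees 0…10.
Finally multiplying by (1 + z + z² + z³), the product of all factors after the first has coefficients 0,1,3,5,7,9,9,8,7,5,3 for degrees 0…10.
[z¹⁰] = 1·5 + 1·7 = 12.

12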